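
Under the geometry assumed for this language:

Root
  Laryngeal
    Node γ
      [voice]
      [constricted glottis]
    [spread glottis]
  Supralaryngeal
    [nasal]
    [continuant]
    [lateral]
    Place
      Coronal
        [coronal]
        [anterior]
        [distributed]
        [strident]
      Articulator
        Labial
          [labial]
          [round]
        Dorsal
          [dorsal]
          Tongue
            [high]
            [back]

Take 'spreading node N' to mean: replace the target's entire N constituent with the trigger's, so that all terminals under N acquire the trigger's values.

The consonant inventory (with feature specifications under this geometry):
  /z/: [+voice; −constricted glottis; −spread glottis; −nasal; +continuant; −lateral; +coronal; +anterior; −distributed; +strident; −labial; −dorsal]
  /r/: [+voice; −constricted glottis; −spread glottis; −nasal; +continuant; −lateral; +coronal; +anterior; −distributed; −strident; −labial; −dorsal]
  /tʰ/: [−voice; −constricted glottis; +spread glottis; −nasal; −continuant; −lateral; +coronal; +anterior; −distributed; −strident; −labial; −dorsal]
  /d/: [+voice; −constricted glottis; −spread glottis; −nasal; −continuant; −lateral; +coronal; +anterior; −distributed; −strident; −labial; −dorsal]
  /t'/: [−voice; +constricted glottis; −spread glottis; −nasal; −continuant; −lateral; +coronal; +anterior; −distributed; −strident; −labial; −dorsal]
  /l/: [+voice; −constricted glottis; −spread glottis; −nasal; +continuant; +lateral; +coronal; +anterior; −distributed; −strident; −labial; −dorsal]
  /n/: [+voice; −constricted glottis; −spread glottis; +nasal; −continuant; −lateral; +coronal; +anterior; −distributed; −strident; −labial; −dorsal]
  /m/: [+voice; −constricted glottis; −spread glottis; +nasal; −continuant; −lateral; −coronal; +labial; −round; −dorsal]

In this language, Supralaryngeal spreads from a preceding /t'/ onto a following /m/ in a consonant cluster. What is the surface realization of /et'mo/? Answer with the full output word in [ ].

The Supralaryngeal node dominates the terminals [nasal], [continuant], [lateral], [coronal], [anterior], [distributed], [strident], [labial], [round], [dorsal], [high], [back].
Spreading Supralaryngeal from /t'/ onto /m/ replaces those values with /t'/'s: [−nasal], [−continuant], [−lateral], [+coronal], [+anterior], [−distributed], [−strident], [−labial], [−dorsal]. Features outside Supralaryngeal ([voice], [constricted glottis], [spread glottis]) stay as in /m/.
This feature bundle is that of [d], so /et'mo/ surfaces as [et'do].

[et'do]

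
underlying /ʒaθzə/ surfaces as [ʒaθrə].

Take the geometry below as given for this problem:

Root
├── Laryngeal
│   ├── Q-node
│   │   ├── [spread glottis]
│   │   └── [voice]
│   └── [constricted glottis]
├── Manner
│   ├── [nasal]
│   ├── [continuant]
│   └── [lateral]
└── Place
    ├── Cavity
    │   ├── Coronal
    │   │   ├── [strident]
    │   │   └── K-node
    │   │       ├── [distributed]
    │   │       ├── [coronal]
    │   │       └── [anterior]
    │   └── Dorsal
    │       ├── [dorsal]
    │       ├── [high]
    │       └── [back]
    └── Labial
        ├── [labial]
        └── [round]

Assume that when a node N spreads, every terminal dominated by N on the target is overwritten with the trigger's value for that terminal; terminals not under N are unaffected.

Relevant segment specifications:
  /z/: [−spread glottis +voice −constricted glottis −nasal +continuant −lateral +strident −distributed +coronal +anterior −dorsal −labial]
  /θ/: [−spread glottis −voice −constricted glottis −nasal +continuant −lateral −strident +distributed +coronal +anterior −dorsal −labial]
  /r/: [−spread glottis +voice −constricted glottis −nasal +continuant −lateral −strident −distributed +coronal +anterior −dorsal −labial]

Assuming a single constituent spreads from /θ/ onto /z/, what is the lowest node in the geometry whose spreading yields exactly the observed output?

[strident]

Comparing /z/ with its surface form [r], the only feature that changes is [strident].
With a single altered terminal, the smallest constituent that could spread is that terminal — [strident].
Since [distributed] is preserved even though /θ/ disagrees there, no node above [strident] spread.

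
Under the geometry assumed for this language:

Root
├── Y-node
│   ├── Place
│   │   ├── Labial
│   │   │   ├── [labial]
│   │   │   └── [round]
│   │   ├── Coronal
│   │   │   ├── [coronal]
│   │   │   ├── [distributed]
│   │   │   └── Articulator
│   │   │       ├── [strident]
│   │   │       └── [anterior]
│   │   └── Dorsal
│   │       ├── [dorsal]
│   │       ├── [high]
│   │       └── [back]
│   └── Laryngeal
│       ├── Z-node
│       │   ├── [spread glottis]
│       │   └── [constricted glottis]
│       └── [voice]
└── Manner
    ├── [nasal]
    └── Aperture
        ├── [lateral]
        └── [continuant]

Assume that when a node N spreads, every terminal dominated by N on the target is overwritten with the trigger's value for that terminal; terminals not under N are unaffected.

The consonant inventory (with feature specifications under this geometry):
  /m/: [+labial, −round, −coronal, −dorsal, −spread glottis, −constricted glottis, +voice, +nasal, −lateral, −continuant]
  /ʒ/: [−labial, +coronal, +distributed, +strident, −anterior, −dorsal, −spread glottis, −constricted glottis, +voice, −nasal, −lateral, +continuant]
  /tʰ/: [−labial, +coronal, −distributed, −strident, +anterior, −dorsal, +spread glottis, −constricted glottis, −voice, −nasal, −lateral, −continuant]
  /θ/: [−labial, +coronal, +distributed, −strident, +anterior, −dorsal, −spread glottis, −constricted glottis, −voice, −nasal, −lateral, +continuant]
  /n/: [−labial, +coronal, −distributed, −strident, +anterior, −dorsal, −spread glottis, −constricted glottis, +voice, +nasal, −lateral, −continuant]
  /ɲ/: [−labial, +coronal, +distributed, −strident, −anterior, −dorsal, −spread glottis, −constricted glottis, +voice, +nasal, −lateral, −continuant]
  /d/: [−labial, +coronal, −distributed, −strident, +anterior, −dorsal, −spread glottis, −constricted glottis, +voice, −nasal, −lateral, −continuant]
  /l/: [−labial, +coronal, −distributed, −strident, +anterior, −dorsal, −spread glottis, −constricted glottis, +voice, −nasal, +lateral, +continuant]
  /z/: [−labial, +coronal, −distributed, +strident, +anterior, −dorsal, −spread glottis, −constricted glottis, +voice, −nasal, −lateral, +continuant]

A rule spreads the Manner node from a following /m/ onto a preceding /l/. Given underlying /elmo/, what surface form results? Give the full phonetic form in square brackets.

[enmo]

The Manner node dominates the terminals [nasal], [lateral], [continuant].
Spreading Manner from /m/ onto /l/ replaces those values with /m/'s: [+nasal], [−lateral], [−continuant]. Features outside Manner ([labial], [coronal], [distributed], …) stay as in /l/.
This feature bundle is that of [n], so /elmo/ surfaces as [enmo].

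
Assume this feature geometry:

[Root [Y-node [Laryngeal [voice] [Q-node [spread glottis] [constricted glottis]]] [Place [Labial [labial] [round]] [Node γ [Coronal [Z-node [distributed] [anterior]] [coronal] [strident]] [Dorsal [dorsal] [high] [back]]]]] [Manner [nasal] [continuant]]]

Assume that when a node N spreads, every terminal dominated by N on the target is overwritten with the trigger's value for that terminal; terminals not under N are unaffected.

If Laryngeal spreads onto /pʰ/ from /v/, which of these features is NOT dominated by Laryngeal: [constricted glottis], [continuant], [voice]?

[continuant]

Under this geometry, Laryngeal contains [voice], [spread glottis], [constricted glottis].
Of the listed options, [voice], [constricted glottis] are among these and would be overwritten by spreading Laryngeal.
[continuant] attaches under Manner, not under Laryngeal, so /pʰ/ retains its own value for [continuant].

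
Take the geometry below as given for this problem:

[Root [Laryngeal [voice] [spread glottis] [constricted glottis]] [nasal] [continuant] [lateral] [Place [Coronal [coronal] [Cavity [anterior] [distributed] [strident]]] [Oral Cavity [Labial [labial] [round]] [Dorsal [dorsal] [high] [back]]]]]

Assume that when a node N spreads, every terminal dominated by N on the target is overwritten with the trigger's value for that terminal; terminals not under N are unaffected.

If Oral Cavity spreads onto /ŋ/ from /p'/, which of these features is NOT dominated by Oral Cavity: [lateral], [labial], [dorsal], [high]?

[lateral]

Under this geometry, Oral Cavity contains [labial], [round], [dorsal], [high], [back].
[high], [labial], [dorsal] all lie under Oral Cavity, so they are overwritten when Oral Cavity spreads.
[lateral] attaches under Root, not under Oral Cavity, so /ŋ/ retains its own value for [lateral].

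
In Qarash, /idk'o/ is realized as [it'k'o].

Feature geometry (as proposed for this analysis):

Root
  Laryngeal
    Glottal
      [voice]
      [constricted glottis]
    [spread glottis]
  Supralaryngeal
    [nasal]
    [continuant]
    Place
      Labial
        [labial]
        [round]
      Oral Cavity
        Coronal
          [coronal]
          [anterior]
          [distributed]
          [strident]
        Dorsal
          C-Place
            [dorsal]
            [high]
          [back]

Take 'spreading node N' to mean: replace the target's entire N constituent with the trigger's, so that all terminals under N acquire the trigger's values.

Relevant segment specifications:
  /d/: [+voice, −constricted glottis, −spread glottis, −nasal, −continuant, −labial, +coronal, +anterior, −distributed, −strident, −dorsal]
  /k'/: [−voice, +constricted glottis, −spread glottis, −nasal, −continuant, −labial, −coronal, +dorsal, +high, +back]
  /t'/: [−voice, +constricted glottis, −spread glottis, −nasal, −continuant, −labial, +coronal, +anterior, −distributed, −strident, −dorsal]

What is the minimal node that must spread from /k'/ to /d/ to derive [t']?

Comparing /d/ with its surface form [t'], the features that change are [voice], [constricted glottis].
The smallest constituent containing every changed terminal is Glottal — each of its daughters lacks at least one of the affected features.
Delinking /d/'s Glottal and associating /k'/'s Glottal gives precisely the feature bundle of [t'].
[dorsal], [coronal] stay as in /d/ although /k'/ differs there, so no node dominating them spread; among the remaining candidates Glottal is the lowest that derives the output.

Glottal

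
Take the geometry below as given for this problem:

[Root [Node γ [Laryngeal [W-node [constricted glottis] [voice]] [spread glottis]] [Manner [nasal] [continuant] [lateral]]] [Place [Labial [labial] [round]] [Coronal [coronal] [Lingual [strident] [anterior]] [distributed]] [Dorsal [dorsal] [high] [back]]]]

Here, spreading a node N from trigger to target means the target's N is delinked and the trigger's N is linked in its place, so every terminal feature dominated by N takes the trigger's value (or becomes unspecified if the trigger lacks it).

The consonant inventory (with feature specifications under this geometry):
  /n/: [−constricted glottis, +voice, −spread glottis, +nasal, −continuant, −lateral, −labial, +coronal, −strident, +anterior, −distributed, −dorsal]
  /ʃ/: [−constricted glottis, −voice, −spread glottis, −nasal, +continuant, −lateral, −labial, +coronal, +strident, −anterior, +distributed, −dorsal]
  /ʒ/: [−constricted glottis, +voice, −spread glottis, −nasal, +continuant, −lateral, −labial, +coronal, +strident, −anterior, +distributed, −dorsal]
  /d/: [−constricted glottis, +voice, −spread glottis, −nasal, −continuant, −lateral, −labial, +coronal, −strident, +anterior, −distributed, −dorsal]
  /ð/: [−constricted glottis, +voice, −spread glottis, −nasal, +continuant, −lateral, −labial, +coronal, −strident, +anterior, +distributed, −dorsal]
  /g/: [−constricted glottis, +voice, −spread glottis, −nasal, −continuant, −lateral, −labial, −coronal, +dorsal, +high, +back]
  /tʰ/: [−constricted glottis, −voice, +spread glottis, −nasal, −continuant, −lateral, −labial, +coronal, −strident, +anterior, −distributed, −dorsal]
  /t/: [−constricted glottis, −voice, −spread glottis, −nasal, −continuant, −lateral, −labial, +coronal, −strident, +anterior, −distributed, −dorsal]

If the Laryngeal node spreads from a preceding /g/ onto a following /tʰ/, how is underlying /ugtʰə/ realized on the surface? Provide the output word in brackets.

[ugdə]

The Laryngeal node dominates the terminals [constricted glottis], [voice], [spread glottis].
The target acquires /g/'s values for everything under Laryngeal — [−constricted glottis], [+voice], [−spread glottis] — while keeping its own [nasal], [continuant], [lateral], ….
The resulting bundle matches /d/ in the inventory; substituting it for /tʰ/ gives [ugdə].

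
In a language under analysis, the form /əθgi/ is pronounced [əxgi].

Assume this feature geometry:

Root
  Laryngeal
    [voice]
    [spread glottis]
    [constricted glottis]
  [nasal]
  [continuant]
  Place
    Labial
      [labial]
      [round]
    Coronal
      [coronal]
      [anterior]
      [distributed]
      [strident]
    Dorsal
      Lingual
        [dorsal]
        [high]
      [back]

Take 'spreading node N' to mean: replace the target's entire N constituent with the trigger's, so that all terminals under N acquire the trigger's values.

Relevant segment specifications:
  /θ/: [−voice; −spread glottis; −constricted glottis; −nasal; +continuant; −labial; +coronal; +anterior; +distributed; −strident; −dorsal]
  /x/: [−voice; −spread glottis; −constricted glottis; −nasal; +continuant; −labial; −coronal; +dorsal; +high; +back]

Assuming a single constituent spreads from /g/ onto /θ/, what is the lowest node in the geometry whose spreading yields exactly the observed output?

Feature comparison: [coronal], [anterior], [distributed], [strident], [dorsal], [high], [back] differ between /θ/ and [x]; the remaining terminals match.
The smallest constituent containing every changed terminal is Place — each of its daughters lacks at least one of the affected features.
Spreading Place from /g/ overwrites each of those terminals with /g/'s values, yielding exactly [x].
[voice], [continuant] — on which /g/ differs from /θ/ — are unchanged, so Root cannot have spread; the constituent is no larger than Place.

Place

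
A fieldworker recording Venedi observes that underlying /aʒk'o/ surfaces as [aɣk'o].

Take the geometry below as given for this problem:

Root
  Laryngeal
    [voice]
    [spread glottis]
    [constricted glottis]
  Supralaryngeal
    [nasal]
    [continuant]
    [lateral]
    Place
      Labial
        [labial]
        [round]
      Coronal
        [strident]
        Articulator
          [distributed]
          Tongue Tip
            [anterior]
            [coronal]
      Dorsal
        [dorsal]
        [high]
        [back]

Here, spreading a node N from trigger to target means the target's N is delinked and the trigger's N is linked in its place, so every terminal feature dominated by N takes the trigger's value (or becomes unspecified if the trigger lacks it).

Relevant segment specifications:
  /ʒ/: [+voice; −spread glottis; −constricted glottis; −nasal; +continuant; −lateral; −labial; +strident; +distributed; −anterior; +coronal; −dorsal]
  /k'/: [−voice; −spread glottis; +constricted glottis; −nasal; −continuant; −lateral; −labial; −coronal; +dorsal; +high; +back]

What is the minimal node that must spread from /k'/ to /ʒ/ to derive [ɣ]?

/ʒ/ and [ɣ] differ in [coronal], [anterior], [distributed], [strident], [dorsal], [high], [back]; every other specified feature is identical.
The smallest constituent containing every changed terminal is Place — each of its daughters lacks at least one of the affected features.
Delinking /ʒ/'s Place and associating /k'/'s Place gives precisely the feature bundle of [ɣ].
[continuant] — on which /k'/ differs from /ʒ/ — is unchanged, so neither Supralaryngeal nor anything higher can have spread; the constituent is no larger than Place.

Place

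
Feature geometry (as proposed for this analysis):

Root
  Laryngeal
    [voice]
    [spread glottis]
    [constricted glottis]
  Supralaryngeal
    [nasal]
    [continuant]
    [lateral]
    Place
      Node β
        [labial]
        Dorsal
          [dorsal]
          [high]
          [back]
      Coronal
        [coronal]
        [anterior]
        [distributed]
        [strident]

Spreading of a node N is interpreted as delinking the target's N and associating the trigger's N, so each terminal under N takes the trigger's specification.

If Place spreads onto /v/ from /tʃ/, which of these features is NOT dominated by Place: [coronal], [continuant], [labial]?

[continuant]

The terminals dominated by Place are [labial], [dorsal], [high], [back], [coronal], [anterior], [distributed], [strident].
[labial], [coronal] all lie under Place, so they are overwritten when Place spreads.
[continuant] attaches under Supralaryngeal, not under Place, so /v/ retains its own value for [continuant].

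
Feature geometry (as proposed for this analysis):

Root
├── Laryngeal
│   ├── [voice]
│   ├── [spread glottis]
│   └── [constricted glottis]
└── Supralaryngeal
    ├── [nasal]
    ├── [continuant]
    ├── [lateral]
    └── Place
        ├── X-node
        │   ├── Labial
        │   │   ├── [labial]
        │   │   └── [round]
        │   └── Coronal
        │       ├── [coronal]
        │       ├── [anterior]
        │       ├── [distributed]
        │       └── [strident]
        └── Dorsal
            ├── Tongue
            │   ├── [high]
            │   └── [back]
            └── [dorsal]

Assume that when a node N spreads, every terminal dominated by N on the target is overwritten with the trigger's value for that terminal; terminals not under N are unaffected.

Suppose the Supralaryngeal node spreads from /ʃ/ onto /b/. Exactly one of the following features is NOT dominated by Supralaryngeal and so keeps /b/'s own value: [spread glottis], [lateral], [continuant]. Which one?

Under this geometry, Supralaryngeal contains [nasal], [continuant], [lateral], [labial], [round], [coronal], [anterior], [distributed], [strident], [high], [back], [dorsal].
Of the listed options, [lateral], [continuant] are among these and would be overwritten by spreading Supralaryngeal.
But [spread glottis] is a dependent of Laryngeal, outside Supralaryngeal; it is therefore untouched by the spreading.

[spread glottis]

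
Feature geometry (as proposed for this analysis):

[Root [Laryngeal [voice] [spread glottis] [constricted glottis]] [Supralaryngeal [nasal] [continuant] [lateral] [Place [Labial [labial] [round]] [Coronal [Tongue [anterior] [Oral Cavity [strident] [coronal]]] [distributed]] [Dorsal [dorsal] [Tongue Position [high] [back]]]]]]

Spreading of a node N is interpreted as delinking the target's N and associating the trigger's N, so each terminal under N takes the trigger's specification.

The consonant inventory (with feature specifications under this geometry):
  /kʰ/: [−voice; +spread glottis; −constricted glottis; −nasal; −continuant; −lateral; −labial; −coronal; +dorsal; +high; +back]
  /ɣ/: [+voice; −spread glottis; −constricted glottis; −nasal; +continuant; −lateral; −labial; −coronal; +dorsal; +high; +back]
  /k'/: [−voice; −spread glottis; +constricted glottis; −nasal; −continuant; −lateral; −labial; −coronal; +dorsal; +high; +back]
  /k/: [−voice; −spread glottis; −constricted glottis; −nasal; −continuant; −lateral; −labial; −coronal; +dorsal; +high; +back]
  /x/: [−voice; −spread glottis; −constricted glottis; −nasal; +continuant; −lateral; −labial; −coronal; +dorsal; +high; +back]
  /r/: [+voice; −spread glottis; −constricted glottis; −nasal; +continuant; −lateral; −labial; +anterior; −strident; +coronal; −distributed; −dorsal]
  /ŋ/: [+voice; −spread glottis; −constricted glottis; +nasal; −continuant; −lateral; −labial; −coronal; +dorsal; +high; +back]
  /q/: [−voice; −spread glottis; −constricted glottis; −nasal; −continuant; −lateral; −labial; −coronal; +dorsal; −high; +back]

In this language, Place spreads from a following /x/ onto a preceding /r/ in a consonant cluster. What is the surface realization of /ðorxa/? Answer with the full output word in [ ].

Place immediately or transitively dominates [labial], [round], [anterior], [strident], [coronal], [distributed], [dorsal], [high], [back].
The target acquires /x/'s values for everything under Place — [−labial], [−coronal], [+dorsal], [+high], [+back] — while keeping its own [voice], [spread glottis], [constricted glottis], ….
Among the inventory, only /ɣ/ has exactly this specification, giving the surface form [ðoɣxa].

[ðoɣxa]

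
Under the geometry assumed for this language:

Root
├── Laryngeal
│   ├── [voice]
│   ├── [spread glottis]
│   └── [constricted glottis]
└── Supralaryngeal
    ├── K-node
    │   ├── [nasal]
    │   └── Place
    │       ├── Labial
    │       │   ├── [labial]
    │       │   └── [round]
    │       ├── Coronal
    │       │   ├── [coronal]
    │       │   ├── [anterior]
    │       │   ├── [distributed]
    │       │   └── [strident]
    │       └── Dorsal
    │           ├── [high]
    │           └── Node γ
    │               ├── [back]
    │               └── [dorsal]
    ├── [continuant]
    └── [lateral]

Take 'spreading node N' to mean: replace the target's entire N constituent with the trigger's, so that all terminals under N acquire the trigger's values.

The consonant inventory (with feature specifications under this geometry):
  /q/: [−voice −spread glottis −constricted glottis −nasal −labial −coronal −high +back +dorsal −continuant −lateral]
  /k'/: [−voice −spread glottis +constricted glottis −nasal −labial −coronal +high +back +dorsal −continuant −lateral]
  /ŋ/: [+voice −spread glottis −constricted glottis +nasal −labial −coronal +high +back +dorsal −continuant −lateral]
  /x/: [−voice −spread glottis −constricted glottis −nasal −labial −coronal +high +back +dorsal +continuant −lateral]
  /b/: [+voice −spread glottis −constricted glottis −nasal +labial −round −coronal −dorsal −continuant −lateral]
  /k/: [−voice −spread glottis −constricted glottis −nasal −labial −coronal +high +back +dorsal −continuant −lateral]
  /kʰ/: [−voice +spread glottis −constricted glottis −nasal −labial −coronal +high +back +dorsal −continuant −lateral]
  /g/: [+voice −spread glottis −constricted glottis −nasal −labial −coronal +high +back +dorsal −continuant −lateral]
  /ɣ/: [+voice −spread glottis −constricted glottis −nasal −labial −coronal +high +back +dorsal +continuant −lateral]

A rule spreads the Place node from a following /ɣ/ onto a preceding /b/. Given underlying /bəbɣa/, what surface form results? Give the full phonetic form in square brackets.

[bəgɣa]

The Place node dominates the terminals [labial], [round], [coronal], [anterior], [distributed], [strident], [high], [back], [dorsal].
Spreading Place from /ɣ/ onto /b/ replaces those values with /ɣ/'s: [−labial], [−coronal], [+high], [+back], [+dorsal]. Features outside Place ([voice], [spread glottis], [constricted glottis], …) stay as in /b/.
This feature bundle is that of [g], so /bəbɣa/ surfaces as [bəgɣa].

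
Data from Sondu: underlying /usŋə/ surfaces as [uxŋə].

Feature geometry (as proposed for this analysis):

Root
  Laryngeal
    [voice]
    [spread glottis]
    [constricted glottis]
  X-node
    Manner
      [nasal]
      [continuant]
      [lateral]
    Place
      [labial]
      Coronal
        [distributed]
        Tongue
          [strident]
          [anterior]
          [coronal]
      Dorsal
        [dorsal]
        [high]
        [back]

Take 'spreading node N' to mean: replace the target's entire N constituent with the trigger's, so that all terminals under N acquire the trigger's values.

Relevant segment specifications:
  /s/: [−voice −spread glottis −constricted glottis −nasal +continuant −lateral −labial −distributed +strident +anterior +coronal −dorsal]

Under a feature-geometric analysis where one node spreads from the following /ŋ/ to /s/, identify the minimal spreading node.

Place

Feature comparison: [coronal], [anterior], [distributed], [strident], [dorsal], [high], [back] differ between /s/ and [x]; the remaining terminals match.
Tracing each changed feature up the tree, the paths first meet at Place; any lower node misses at least one of them.
Delinking /s/'s Place and associating /ŋ/'s Place gives precisely the feature bundle of [x].
Since [nasal], [continuant] are preserved even though /ŋ/ disagrees there, no node above Place spread.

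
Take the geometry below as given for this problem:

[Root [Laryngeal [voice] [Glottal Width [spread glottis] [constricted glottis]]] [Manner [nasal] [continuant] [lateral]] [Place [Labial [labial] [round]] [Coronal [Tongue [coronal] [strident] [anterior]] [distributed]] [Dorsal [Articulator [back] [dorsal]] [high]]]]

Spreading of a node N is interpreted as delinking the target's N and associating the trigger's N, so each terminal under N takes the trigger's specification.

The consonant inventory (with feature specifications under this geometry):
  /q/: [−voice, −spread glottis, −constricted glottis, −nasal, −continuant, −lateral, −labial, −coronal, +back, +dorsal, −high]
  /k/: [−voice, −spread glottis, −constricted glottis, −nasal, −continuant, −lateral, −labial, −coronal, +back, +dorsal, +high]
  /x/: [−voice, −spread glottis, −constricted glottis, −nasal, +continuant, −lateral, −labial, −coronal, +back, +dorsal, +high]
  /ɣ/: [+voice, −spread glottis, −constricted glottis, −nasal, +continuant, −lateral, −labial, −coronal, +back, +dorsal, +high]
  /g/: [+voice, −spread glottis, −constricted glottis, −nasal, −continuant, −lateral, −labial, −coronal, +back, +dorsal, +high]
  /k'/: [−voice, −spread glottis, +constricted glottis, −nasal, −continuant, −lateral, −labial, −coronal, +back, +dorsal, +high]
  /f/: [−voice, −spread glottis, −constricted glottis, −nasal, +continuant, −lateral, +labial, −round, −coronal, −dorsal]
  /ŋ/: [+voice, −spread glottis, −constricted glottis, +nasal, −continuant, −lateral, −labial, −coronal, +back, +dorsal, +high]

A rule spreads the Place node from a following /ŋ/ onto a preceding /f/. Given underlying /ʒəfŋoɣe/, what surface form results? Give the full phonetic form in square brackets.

Place immediately or transitively dominates [labial], [round], [coronal], [strident], [anterior], [distributed], [back], [dorsal], [high].
After delinking /f/'s Place and linking /ŋ/'s, the affected terminals become [−labial], [−coronal], [+back], [+dorsal], [+high]; [voice], [spread glottis], [constricted glottis], … (outside Place) are retained from /f/.
This feature bundle is that of [x], so /ʒəfŋoɣe/ surfaces as [ʒəxŋoɣe].

[ʒəxŋoɣe]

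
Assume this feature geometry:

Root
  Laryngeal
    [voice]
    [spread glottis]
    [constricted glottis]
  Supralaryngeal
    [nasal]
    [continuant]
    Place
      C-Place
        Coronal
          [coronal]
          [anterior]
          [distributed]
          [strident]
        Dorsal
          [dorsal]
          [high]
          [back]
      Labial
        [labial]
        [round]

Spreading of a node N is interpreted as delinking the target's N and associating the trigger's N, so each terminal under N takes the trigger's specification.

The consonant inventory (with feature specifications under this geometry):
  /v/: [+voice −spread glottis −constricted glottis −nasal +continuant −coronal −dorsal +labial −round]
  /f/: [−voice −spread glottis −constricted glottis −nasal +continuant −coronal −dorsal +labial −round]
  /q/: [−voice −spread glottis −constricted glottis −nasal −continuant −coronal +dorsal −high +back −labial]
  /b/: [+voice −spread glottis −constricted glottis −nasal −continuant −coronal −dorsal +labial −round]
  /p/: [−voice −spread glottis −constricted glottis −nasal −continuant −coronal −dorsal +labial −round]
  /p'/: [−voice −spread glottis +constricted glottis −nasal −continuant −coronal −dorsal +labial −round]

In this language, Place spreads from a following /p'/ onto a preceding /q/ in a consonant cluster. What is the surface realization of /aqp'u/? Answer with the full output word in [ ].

The Place node dominates the terminals [coronal], [anterior], [distributed], [strident], [dorsal], [high], [back], [labial], [round].
Spreading Place from /p'/ onto /q/ replaces those values with /p'/'s: [−coronal], [−dorsal], [+labial], [−round]. Features outside Place ([voice], [spread glottis], [constricted glottis], …) stay as in /q/.
The resulting bundle matches /p/ in the inventory; substituting it for /q/ gives [app'u].

[app'u]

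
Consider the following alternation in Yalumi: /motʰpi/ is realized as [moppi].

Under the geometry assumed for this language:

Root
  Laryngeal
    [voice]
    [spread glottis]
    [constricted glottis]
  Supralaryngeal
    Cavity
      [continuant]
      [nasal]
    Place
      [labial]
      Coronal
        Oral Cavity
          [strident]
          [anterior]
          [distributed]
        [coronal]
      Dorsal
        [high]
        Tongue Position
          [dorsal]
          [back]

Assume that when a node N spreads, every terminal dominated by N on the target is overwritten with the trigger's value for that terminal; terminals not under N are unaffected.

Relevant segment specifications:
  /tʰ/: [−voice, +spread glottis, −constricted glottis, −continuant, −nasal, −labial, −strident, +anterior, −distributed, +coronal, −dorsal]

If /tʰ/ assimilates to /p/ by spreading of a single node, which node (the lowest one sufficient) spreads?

Root

The alternation /tʰ/ → [p] changes [spread glottis], [labial], [coronal], [anterior], [distributed], [strident] and nothing else.
These terminals are all dominated by Root, and no proper subconstituent of Root covers them all; Root is their lowest common ancestor.
Spreading Root from /p/ overwrites each of those terminals with /p/'s values, yielding exactly [p].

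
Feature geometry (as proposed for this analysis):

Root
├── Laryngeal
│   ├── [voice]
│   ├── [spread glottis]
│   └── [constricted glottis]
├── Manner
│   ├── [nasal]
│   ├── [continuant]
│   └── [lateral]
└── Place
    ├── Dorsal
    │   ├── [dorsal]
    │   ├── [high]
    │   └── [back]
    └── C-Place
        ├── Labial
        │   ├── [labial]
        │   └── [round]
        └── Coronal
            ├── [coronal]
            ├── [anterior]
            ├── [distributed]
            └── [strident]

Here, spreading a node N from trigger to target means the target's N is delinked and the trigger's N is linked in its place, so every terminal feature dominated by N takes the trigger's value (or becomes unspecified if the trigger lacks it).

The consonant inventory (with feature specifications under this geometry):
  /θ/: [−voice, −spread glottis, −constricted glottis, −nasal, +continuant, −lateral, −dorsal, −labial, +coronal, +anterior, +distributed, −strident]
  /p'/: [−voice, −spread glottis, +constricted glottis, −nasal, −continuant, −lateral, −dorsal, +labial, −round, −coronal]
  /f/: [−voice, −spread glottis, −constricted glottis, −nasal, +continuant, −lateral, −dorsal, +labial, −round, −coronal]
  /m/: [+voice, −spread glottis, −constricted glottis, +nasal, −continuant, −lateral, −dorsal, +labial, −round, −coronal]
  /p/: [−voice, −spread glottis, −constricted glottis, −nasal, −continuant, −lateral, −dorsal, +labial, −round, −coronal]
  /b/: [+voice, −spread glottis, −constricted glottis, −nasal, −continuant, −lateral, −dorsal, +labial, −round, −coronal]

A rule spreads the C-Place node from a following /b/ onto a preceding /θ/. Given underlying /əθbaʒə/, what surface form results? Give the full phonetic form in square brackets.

[əfbaʒə]

Terminals under C-Place in this geometry: [labial], [round], [coronal], [anterior], [distributed], [strident].
Spreading C-Place from /b/ onto /θ/ replaces those values with /b/'s: [+labial], [−round], [−coronal]. Features outside C-Place ([voice], [spread glottis], [constricted glottis], …) stay as in /θ/.
This feature bundle is that of [f], so /əθbaʒə/ surfaces as [əfbaʒə].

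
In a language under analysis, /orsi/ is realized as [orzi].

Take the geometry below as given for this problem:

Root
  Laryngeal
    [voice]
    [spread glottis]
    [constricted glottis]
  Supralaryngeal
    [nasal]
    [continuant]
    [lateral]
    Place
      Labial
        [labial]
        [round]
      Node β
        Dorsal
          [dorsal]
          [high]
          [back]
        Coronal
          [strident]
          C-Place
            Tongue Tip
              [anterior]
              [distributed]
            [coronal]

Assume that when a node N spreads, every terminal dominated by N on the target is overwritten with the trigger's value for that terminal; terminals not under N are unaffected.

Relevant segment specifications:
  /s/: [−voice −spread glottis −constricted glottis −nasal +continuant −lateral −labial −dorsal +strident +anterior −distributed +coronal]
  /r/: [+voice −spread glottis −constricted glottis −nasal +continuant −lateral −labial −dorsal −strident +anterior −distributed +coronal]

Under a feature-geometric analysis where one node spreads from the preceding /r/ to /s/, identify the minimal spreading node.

[voice]

The alternation /s/ → [z] changes [voice] and nothing else.
Since just one terminal is affected and it takes /r/'s value, spreading the terminal [voice] alone is sufficient and minimal.
[strident], a feature on which the two segments disagree outside [voice], is unchanged — nothing dominating it spread, and [voice] is the minimal sufficient constituent.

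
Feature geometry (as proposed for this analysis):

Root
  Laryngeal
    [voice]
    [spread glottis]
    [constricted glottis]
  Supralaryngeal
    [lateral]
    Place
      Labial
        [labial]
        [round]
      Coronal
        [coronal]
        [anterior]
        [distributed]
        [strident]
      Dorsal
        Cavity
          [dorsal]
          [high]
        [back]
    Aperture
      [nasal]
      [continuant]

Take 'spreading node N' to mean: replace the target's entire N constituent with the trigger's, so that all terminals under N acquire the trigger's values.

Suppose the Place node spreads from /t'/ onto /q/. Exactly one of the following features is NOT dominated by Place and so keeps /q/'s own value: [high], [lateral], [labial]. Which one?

[lateral]

Under this geometry, Place contains [labial], [round], [coronal], [anterior], [distributed], [strident], [dorsal], [high], [back].
Of the listed options, [high], [labial] are among these and would be overwritten by spreading Place.
[lateral] is not within the Place subtree (it hangs from Supralaryngeal), so /q/'s [lateral] value survives.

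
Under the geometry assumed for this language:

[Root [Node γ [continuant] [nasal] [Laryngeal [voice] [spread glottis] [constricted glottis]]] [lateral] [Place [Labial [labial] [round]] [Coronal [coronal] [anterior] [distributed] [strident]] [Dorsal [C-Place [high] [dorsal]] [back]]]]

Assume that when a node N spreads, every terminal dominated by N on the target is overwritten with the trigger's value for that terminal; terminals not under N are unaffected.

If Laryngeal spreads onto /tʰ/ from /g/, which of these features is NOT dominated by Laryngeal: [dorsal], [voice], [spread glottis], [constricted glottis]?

The terminals dominated by Laryngeal are [voice], [spread glottis], [constricted glottis].
Spreading Laryngeal replaces [constricted glottis], [voice], [spread glottis] with the trigger's values, since each sits inside the Laryngeal constituent.
But [dorsal] is a dependent of C-Place, outside Laryngeal; it is therefore untouched by the spreading.

[dorsal]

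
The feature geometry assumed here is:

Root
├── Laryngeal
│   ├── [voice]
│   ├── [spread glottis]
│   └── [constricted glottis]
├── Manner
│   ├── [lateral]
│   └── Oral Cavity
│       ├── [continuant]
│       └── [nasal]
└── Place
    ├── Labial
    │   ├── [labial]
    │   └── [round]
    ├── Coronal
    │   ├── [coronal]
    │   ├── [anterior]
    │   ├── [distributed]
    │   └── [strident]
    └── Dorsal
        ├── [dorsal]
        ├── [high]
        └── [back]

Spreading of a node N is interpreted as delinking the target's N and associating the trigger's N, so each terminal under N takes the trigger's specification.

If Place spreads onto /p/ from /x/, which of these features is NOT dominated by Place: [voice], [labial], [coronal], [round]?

The terminals dominated by Place are [labial], [round], [coronal], [anterior], [distributed], [strident], [dorsal], [high], [back].
[labial], [round], [coronal] all lie under Place, so they are overwritten when Place spreads.
But [voice] is a dependent of Laryngeal, outside Place; it is therefore untouched by the spreading.

[voice]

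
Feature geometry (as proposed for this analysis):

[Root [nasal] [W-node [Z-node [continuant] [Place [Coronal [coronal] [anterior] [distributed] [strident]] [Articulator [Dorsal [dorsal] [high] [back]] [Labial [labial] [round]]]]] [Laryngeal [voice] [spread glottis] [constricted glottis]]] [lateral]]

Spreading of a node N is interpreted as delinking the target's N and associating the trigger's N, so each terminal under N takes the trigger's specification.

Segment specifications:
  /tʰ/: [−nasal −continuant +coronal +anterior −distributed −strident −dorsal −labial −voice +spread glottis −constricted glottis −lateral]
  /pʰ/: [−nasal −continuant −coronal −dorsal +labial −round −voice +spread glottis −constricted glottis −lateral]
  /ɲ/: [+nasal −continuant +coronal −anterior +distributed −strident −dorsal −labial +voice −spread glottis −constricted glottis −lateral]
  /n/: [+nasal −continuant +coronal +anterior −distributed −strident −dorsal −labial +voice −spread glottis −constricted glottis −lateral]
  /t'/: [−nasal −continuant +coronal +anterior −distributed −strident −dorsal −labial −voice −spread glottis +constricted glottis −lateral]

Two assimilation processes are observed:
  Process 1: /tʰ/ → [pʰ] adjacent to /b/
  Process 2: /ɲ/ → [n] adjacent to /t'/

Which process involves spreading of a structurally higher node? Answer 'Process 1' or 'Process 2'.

Process 1

Process 1: the features that change are [labial], [round], [coronal], [anterior], [distributed], [strident]; the minimal node is Place (depth 3).
Process 2 alters [anterior], [distributed]; the lowest common ancestor is Coronal (depth 4 from Root).
Place is closer to Root than Coronal, so Process 1 spreads the higher node.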